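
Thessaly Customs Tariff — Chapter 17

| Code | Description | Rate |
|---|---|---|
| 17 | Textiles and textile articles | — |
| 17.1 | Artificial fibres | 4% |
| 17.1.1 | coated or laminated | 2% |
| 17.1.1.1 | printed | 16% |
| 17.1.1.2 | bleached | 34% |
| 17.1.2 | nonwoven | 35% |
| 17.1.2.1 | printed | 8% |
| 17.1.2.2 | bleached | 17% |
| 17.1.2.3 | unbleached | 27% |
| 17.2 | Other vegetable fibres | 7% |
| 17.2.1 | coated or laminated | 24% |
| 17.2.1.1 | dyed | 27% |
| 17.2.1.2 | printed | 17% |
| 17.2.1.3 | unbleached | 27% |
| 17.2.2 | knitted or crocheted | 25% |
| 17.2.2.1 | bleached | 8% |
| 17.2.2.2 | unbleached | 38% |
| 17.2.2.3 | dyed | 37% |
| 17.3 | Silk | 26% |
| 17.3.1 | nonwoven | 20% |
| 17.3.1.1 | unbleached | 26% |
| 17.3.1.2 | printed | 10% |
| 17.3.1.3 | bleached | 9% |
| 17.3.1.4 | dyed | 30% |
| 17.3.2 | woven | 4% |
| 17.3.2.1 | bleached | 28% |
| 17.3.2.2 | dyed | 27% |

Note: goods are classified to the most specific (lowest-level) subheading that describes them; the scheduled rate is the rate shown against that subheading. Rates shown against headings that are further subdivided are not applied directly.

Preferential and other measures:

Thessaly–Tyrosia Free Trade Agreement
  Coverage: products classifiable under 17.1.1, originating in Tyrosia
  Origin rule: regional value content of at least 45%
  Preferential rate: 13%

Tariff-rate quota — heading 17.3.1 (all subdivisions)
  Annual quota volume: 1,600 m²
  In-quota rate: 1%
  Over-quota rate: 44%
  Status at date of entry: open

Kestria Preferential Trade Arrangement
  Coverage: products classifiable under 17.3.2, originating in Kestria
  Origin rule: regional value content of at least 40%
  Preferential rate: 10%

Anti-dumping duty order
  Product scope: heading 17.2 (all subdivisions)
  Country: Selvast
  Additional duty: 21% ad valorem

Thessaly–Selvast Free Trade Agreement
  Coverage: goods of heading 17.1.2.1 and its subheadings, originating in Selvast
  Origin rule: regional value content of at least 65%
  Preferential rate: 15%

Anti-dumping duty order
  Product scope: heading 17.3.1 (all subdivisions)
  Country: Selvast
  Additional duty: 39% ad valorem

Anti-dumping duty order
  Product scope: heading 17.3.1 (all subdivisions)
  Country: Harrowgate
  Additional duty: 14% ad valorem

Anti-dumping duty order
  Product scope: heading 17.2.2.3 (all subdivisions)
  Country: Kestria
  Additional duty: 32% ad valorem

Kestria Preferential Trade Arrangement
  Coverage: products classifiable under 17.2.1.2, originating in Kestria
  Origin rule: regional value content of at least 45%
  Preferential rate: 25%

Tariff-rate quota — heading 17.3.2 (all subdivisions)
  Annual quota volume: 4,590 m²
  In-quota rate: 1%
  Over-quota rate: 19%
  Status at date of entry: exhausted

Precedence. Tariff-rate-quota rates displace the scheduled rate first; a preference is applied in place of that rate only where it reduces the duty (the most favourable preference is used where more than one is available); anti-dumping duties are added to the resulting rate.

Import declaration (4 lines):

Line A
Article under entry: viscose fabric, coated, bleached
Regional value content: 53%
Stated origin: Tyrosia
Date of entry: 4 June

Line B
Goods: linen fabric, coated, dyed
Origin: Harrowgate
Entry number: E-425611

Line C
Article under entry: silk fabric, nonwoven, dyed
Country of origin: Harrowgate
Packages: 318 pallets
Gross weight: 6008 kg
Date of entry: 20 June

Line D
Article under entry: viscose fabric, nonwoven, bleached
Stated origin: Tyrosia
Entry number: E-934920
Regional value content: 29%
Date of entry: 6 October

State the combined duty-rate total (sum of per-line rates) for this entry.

72%

Line A: viscose → 17.1; coated → 17.1.1; bleached → 17.1.1.2. Scheduled 34%. Tyrosia agreement on 17.1.1: RVC ≥ 45% → 13% available; preferential 13%. → 13%.
Line B: linen → 17.2; coated → 17.2.1; dyed → 17.2.1.1. Scheduled 27%. No special measure applies. → 27%.
Line C: silk → 17.3; nonwoven → 17.3.1; dyed → 17.3.1.4. Scheduled 30%. quota on 17.3.1 open → in-quota 1%; anti-dumping (Harrowgate, 17.3.1): +14%; total 1% + 14% = 15%. → 15%.
Line D: viscose → 17.1; nonwoven → 17.1.2; bleached → 17.1.2.2. Scheduled 17%. Tyrosia agreement on 17.1.1: 17.1.2.2 not covered. → 17%.
Sum: 13% + 27% + 15% + 17% = 72%.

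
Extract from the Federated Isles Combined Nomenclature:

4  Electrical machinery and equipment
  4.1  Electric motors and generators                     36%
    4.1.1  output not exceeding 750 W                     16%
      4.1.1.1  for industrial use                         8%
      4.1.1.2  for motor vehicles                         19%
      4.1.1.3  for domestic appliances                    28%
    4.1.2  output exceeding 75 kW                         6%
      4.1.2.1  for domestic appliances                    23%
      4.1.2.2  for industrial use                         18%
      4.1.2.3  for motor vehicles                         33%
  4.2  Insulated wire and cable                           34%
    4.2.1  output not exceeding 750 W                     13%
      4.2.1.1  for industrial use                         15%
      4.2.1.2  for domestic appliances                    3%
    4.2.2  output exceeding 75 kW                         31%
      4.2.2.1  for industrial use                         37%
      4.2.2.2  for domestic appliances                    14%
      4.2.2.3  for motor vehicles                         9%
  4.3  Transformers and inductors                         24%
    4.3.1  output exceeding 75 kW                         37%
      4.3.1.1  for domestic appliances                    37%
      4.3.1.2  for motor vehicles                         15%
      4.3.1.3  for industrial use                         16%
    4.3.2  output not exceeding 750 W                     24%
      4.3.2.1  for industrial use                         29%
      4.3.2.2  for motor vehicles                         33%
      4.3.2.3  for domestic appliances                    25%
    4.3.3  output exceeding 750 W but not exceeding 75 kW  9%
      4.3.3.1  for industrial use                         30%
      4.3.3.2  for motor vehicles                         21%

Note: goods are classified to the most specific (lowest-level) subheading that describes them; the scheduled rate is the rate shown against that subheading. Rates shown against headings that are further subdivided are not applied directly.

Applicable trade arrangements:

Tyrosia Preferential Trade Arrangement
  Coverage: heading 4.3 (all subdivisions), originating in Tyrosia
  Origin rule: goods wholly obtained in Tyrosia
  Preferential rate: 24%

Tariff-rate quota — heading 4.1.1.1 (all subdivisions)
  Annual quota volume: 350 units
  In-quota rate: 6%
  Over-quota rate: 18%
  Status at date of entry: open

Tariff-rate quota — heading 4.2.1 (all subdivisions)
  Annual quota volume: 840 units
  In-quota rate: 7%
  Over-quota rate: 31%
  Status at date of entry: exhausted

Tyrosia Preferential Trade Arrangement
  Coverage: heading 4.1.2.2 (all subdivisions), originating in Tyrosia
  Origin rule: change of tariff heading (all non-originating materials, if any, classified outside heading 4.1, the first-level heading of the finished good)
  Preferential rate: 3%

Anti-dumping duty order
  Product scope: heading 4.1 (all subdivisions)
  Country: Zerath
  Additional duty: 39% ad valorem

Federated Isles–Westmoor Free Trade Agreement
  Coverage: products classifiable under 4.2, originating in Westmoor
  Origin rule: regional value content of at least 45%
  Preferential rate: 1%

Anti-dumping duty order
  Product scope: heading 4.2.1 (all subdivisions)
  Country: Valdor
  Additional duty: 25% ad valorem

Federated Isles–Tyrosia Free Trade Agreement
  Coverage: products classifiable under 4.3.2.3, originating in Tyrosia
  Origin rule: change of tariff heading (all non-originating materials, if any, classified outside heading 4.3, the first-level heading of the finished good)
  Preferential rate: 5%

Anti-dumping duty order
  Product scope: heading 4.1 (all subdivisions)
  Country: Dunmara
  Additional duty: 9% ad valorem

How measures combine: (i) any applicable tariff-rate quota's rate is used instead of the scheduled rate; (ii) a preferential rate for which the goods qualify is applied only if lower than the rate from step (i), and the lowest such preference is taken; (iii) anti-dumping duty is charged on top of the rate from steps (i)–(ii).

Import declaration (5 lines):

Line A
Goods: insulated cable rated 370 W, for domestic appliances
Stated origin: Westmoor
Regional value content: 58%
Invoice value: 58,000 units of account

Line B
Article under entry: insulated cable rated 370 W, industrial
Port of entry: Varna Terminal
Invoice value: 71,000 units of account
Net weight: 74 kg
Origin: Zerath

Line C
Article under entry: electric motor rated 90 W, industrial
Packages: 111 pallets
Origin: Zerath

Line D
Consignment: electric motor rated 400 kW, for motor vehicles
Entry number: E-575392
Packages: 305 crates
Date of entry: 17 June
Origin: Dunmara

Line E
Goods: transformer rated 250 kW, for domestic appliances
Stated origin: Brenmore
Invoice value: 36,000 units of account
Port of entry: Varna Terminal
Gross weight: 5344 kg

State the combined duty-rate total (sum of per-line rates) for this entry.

156%

Line A: insulated cable → 4.2; rated 370 W → 4.2.1; for domestic appliances → 4.2.1.2. Scheduled 3%. quota on 4.2.1 exhausted → over-quota 31%; Westmoor agreement on 4.2: RVC ≥ 45% → 1% available; preferential 1%. → 1%.
Line B: insulated cable → 4.2; rated 370 W → 4.2.1; industrial → 4.2.1.1. Scheduled 15%. quota on 4.2.1 exhausted → over-quota 31%. → 31%.
Line C: electric motor → 4.1; rated 90 W → 4.1.1; industrial → 4.1.1.1. Scheduled 8%. quota on 4.1.1.1 open → in-quota 6%; anti-dumping (Zerath, 4.1): +39%; total 6% + 39% = 45%. → 45%.
Line D: electric motor → 4.1; rated 400 kW → 4.1.2; for motor vehicles → 4.1.2.3. Scheduled 33%. anti-dumping (Dunmara, 4.1): +9%; total 33% + 9% = 42%. → 42%.
Line E: transformer → 4.3; rated 250 kW → 4.3.1; for domestic appliances → 4.3.1.1. Scheduled 37%. No special measure applies. → 37%.
Sum: 1% + 31% + 45% + 42% + 37% = 156%.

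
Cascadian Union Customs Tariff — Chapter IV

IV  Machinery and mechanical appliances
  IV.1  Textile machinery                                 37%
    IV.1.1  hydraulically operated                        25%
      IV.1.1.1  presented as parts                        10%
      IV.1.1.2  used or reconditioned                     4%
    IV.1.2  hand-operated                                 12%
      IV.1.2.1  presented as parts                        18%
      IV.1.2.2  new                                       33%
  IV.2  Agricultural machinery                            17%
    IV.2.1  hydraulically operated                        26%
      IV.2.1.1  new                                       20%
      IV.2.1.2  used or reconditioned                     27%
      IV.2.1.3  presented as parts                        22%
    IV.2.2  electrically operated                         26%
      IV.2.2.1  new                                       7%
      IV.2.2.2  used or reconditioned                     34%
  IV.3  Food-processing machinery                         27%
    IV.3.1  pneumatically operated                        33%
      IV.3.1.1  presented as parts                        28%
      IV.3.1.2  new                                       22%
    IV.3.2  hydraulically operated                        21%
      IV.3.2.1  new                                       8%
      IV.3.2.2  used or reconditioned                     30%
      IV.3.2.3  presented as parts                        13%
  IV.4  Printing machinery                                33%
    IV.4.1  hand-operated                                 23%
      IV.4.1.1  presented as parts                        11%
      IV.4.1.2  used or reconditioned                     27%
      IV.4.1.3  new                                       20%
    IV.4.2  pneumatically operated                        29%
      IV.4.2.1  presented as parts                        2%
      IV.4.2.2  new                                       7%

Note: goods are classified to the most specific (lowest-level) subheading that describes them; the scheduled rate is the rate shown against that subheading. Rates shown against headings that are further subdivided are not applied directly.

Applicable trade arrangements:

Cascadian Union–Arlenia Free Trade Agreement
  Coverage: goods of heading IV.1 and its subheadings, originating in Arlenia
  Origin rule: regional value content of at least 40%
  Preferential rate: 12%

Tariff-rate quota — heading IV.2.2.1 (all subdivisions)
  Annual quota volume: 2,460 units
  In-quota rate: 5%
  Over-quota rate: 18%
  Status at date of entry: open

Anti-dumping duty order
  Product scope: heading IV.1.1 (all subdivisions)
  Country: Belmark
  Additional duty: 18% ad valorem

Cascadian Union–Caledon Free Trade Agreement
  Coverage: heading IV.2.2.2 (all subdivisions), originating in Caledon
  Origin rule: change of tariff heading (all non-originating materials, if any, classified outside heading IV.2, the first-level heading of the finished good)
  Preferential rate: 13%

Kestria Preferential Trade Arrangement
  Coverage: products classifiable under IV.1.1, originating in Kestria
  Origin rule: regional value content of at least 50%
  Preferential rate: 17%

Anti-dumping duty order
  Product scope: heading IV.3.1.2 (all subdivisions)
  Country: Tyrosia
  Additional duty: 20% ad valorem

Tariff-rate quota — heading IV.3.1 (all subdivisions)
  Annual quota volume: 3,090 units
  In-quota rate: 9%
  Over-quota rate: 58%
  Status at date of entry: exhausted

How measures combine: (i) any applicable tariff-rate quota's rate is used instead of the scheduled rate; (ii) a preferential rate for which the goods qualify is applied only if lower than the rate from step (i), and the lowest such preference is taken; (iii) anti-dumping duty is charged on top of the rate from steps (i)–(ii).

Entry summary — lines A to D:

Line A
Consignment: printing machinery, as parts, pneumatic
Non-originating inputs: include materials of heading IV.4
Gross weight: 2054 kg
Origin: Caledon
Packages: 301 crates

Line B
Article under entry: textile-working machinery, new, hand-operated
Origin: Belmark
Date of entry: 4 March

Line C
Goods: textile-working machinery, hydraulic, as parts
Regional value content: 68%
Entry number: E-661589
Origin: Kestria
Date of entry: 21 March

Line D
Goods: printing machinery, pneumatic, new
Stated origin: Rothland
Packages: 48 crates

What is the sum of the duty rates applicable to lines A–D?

52%

Line A: printing → IV.4; pneumatic → IV.4.2; as parts → IV.4.2.1. Scheduled 2%. Caledon agreement on IV.2.2.2: IV.4.2.1 not covered. → 2%.
Line B: textile-working → IV.1; hand-operated → IV.1.2; new → IV.1.2.2. Scheduled 33%. No special measure applies. → 33%.
Line C: textile-working → IV.1; hydraulic → IV.1.1; as parts → IV.1.1.1. Scheduled 10%. Kestria agreement on IV.1.1: RVC ≥ 50% → 17% available; preference 17% not lower than 10% → no reduction. → 10%.
Line D: printing → IV.4; pneumatic → IV.4.2; new → IV.4.2.2. Scheduled 7%. No special measure applies. → 7%.
Sum: 2% + 33% + 10% + 7% = 52%.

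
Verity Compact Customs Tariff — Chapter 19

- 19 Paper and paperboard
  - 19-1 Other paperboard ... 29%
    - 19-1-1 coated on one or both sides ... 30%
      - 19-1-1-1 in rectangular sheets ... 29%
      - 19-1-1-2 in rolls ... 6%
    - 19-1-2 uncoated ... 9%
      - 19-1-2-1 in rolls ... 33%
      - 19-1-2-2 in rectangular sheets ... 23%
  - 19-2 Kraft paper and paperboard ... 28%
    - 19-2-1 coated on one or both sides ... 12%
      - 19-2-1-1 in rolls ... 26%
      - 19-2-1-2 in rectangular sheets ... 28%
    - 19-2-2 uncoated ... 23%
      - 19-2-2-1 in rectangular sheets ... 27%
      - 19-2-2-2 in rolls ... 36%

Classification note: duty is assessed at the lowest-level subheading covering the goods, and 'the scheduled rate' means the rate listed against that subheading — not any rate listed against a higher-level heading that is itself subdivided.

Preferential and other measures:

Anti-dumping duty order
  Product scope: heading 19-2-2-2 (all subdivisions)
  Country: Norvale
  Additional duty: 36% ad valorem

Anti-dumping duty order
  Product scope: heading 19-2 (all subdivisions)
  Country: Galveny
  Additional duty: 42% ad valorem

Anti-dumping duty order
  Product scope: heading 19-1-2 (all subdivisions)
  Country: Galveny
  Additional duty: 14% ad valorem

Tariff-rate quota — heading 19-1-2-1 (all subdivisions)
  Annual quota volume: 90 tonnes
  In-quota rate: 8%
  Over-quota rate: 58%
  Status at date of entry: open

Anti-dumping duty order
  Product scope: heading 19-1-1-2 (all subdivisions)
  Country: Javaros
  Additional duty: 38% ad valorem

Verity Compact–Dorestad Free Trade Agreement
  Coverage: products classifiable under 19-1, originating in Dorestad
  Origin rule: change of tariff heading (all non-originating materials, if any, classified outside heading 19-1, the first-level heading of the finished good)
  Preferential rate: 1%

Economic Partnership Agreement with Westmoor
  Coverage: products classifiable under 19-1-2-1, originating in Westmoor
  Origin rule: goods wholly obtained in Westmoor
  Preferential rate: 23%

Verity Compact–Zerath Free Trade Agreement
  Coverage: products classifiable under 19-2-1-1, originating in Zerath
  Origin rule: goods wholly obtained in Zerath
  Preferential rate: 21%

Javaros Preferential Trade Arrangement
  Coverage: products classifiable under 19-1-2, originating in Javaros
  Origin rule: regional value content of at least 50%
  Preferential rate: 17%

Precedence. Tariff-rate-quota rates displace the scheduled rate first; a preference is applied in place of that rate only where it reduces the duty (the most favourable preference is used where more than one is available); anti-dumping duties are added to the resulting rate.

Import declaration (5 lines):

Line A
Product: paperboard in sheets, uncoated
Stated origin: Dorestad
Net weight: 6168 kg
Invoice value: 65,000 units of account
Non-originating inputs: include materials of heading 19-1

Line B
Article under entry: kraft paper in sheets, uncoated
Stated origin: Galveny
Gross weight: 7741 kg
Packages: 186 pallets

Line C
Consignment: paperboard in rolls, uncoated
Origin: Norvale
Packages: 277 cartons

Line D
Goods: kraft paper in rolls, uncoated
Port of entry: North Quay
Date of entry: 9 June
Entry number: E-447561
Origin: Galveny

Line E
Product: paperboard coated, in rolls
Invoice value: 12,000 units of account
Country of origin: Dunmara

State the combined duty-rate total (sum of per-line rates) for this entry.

Line A: paperboard → 19-1; uncoated → 19-1-2; in sheets → 19-1-2-2. Scheduled 23%. Dorestad agreement on 19-1: CTH not met. → 23%.
Line B: kraft paper → 19-2; uncoated → 19-2-2; in sheets → 19-2-2-1. Scheduled 27%. anti-dumping (Galveny, 19-2): +42%; total 27% + 42% = 69%. → 69%.
Line C: paperboard → 19-1; uncoated → 19-1-2; in rolls → 19-1-2-1. Scheduled 33%. quota on 19-1-2-1 open → in-quota 8%. → 8%.
Line D: kraft paper → 19-2; uncoated → 19-2-2; in rolls → 19-2-2-2. Scheduled 36%. anti-dumping (Galveny, 19-2): +42%; total 36% + 42% = 78%. → 78%.
Line E: paperboard → 19-1; coated → 19-1-1; in rolls → 19-1-1-2. Scheduled 6%. No special measure applies. → 6%.
Sum: 23% + 69% + 8% + 78% + 6% = 184%.

184%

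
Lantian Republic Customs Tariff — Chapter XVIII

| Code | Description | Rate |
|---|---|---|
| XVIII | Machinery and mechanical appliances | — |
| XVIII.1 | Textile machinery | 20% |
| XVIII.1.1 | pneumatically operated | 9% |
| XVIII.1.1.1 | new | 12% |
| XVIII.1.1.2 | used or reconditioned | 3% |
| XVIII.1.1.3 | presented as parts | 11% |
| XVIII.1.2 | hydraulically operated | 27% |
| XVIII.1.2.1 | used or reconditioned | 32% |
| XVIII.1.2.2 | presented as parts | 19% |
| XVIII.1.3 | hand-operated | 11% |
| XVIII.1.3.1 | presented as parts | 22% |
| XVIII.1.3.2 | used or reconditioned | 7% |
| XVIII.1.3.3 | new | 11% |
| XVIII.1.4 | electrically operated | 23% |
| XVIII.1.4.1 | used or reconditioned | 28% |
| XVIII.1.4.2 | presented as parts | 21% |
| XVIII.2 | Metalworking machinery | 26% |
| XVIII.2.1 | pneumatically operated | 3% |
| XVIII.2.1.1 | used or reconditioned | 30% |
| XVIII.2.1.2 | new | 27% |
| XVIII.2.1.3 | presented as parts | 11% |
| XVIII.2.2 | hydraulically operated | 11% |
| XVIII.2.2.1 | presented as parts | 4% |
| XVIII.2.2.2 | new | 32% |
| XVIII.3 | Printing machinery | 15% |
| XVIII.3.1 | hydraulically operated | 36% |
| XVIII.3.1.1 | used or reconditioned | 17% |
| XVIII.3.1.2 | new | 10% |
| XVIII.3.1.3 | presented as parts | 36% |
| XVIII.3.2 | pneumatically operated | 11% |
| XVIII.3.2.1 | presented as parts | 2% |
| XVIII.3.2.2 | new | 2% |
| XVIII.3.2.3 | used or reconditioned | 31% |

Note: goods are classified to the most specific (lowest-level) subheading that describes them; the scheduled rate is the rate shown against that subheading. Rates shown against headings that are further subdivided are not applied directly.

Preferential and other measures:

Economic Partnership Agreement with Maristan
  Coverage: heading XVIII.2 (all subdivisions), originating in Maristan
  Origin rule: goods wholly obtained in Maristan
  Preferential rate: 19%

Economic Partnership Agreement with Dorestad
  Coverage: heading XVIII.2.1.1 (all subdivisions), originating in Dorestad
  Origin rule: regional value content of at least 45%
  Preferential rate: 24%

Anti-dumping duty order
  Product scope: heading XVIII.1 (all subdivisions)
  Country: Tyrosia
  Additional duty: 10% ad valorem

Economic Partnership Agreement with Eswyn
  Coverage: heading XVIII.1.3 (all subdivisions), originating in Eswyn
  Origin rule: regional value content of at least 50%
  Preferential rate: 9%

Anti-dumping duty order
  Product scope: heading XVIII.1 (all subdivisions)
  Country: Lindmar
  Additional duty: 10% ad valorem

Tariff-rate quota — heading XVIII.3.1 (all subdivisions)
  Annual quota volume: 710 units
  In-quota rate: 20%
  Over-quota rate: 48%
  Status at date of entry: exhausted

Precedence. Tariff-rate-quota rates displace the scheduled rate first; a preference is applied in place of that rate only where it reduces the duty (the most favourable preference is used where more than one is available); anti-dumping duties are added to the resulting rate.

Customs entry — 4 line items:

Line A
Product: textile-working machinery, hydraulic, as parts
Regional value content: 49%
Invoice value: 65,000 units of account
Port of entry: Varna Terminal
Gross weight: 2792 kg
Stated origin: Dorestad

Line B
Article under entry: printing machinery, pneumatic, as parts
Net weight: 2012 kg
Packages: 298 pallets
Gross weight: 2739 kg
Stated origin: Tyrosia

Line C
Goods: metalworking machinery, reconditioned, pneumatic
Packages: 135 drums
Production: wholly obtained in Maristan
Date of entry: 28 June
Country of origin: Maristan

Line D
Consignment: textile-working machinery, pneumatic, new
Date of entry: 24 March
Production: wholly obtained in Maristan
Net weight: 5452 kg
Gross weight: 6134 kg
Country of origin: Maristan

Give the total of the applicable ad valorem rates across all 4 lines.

52%

Line A: textile-working → XVIII.1; hydraulic → XVIII.1.2; as parts → XVIII.1.2.2. Scheduled 19%. Dorestad agreement on XVIII.2.1.1: XVIII.1.2.2 not covered. → 19%.
Line B: printing → XVIII.3; pneumatic → XVIII.3.2; as parts → XVIII.3.2.1. Scheduled 2%. No special measure applies. → 2%.
Line C: metalworking → XVIII.2; pneumatic → XVIII.2.1; reconditioned → XVIII.2.1.1. Scheduled 30%. Maristan agreement on XVIII.2: wholly obtained → 19% available; preferential 19%. → 19%.
Line D: textile-working → XVIII.1; pneumatic → XVIII.1.1; new → XVIII.1.1.1. Scheduled 12%. Maristan agreement on XVIII.2: XVIII.1.1.1 not covered. → 12%.
Sum: 19% + 2% + 19% + 12% = 52%.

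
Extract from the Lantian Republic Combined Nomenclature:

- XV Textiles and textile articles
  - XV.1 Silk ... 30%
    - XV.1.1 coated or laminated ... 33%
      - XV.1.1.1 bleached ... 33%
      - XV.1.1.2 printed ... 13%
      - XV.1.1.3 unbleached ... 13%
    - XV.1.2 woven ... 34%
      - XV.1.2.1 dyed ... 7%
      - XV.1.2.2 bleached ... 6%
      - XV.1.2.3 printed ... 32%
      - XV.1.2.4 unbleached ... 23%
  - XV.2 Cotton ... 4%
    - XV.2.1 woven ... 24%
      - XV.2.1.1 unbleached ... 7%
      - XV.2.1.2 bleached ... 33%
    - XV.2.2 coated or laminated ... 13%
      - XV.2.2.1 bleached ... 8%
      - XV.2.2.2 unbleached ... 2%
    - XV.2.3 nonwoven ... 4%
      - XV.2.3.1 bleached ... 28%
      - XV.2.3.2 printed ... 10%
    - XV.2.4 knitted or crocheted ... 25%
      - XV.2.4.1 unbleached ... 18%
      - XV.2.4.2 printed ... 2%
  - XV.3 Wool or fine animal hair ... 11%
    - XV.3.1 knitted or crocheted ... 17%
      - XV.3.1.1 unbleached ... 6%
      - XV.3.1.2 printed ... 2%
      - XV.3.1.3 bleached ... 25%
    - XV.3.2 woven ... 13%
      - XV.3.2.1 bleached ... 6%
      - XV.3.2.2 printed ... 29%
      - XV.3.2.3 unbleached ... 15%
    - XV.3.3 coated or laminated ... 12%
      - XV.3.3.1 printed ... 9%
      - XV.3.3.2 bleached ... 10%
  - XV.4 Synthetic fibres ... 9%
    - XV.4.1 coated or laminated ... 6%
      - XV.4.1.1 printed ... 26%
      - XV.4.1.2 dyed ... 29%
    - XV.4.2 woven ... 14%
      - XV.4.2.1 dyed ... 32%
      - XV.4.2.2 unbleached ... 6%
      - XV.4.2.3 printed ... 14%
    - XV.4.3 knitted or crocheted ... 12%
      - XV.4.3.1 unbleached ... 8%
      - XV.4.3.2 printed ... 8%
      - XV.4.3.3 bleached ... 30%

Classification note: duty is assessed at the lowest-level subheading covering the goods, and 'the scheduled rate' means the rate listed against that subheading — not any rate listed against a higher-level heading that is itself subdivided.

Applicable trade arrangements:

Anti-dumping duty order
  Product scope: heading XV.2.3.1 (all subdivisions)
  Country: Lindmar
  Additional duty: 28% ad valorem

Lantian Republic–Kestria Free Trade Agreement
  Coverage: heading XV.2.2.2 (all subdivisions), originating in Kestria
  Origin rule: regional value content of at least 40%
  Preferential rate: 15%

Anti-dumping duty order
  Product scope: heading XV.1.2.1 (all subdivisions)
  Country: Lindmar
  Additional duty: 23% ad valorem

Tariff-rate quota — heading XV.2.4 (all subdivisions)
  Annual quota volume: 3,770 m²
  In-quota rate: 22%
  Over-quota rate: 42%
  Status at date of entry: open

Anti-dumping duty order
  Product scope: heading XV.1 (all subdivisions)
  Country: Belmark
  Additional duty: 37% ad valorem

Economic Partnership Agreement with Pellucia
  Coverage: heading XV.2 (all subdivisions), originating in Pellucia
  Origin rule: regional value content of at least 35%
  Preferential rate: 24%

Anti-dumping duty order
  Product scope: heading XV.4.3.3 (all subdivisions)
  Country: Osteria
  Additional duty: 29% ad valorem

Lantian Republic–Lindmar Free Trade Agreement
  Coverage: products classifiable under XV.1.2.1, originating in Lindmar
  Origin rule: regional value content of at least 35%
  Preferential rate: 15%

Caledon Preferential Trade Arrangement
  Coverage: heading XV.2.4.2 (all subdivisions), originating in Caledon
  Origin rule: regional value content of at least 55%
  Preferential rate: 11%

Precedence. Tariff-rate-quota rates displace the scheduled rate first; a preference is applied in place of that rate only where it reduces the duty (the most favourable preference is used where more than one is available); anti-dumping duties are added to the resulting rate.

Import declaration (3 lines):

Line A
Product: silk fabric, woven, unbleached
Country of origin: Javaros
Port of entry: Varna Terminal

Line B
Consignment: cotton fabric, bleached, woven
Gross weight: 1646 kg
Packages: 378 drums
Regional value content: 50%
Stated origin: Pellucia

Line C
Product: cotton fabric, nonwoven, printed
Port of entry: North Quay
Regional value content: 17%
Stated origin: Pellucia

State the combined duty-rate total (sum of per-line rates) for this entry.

Line A: silk → XV.1; woven → XV.1.2; unbleached → XV.1.2.4. Scheduled 23%. No special measure applies. → 23%.
Line B: cotton → XV.2; woven → XV.2.1; bleached → XV.2.1.2. Scheduled 33%. Pellucia agreement on XV.2: RVC ≥ 35% → 24% available; preferential 24%. → 24%.
Line C: cotton → XV.2; nonwoven → XV.2.3; printed → XV.2.3.2. Scheduled 10%. Pellucia agreement on XV.2: RVC < 35%. → 10%.
Sum: 23% + 24% + 10% = 57%.

57%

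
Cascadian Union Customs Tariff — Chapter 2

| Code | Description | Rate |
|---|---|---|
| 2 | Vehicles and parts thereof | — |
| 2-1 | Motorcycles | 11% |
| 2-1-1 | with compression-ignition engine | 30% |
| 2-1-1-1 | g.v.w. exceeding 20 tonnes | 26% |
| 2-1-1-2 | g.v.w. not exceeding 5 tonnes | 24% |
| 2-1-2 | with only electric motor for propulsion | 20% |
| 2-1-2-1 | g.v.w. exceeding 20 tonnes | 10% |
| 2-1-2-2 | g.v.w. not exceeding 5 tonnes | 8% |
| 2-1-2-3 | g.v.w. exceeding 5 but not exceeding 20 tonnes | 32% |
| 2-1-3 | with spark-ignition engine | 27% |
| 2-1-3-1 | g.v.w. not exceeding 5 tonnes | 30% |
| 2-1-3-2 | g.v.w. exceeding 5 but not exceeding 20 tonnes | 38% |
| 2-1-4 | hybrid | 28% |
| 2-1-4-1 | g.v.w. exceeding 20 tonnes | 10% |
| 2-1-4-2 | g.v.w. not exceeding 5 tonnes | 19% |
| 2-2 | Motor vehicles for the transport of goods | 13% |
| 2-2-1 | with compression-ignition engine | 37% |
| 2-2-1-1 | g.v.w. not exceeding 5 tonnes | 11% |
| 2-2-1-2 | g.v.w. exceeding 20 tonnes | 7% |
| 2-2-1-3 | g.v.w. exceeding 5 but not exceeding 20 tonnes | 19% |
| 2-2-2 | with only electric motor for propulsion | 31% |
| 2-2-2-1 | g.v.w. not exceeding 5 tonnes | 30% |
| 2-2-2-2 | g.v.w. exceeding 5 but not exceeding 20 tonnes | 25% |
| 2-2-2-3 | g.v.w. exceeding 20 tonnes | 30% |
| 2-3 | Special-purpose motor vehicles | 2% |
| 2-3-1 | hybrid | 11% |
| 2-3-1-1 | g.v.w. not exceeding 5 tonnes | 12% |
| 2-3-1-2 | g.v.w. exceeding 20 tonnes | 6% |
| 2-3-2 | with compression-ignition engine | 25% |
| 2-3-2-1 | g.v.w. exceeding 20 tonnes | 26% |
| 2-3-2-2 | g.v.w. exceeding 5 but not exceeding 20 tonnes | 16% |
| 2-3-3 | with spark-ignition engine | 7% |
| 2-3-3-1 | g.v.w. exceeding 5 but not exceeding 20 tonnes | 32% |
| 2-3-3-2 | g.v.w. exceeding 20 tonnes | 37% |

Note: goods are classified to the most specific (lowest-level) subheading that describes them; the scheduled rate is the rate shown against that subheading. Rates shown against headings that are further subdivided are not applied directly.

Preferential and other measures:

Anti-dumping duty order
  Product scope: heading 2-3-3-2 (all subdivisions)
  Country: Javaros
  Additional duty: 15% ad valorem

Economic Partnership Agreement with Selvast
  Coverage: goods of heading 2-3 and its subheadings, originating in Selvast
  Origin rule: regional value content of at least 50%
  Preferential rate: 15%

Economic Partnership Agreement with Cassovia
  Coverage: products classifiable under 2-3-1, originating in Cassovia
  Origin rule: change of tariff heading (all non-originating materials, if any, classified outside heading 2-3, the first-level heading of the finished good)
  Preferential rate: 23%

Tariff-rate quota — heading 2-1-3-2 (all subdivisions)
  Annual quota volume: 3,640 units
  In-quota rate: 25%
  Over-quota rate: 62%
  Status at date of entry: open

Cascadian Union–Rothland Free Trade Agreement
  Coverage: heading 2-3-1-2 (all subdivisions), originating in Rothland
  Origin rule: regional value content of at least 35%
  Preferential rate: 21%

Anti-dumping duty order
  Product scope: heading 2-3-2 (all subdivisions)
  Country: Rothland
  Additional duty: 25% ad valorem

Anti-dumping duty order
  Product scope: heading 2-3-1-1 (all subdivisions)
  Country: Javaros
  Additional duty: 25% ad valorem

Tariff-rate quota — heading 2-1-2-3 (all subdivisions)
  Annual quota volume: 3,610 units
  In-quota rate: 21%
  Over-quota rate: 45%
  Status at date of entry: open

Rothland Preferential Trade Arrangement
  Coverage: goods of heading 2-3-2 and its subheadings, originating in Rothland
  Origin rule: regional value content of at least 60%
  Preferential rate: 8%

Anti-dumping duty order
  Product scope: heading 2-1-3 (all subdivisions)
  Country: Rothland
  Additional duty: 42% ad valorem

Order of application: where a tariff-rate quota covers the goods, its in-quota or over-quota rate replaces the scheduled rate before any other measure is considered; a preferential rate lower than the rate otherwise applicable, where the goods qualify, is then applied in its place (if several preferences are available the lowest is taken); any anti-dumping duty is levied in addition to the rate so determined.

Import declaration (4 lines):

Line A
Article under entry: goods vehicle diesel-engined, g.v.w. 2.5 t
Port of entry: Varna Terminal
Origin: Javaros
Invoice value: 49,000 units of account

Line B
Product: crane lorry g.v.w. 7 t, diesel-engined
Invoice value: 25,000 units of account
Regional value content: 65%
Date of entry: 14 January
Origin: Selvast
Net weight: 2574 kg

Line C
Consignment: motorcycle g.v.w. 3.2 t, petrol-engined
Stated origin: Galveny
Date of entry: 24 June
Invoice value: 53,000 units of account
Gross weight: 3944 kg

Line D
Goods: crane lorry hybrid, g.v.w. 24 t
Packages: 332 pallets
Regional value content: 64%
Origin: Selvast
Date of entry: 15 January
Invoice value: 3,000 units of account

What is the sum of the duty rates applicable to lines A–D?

62%

Line A: goods vehicle → 2-2; diesel-engined → 2-2-1; g.v.w. 2.5 t → 2-2-1-1. Scheduled 11%. No special measure applies. → 11%.
Line B: crane lorry → 2-3; diesel-engined → 2-3-2; g.v.w. 7 t → 2-3-2-2. Scheduled 16%. Selvast agreement on 2-3: RVC ≥ 50% → 15% available; preferential 15%. → 15%.
Line C: motorcycle → 2-1; petrol-engined → 2-1-3; g.v.w. 3.2 t → 2-1-3-1. Scheduled 30%. No special measure applies. → 30%.
Line D: crane lorry → 2-3; hybrid → 2-3-1; g.v.w. 24 t → 2-3-1-2. Scheduled 6%. Selvast agreement on 2-3: RVC ≥ 50% → 15% available; preference 15% not lower than 6% → no reduction. → 6%.
Sum: 11% + 15% + 30% + 6% = 62%.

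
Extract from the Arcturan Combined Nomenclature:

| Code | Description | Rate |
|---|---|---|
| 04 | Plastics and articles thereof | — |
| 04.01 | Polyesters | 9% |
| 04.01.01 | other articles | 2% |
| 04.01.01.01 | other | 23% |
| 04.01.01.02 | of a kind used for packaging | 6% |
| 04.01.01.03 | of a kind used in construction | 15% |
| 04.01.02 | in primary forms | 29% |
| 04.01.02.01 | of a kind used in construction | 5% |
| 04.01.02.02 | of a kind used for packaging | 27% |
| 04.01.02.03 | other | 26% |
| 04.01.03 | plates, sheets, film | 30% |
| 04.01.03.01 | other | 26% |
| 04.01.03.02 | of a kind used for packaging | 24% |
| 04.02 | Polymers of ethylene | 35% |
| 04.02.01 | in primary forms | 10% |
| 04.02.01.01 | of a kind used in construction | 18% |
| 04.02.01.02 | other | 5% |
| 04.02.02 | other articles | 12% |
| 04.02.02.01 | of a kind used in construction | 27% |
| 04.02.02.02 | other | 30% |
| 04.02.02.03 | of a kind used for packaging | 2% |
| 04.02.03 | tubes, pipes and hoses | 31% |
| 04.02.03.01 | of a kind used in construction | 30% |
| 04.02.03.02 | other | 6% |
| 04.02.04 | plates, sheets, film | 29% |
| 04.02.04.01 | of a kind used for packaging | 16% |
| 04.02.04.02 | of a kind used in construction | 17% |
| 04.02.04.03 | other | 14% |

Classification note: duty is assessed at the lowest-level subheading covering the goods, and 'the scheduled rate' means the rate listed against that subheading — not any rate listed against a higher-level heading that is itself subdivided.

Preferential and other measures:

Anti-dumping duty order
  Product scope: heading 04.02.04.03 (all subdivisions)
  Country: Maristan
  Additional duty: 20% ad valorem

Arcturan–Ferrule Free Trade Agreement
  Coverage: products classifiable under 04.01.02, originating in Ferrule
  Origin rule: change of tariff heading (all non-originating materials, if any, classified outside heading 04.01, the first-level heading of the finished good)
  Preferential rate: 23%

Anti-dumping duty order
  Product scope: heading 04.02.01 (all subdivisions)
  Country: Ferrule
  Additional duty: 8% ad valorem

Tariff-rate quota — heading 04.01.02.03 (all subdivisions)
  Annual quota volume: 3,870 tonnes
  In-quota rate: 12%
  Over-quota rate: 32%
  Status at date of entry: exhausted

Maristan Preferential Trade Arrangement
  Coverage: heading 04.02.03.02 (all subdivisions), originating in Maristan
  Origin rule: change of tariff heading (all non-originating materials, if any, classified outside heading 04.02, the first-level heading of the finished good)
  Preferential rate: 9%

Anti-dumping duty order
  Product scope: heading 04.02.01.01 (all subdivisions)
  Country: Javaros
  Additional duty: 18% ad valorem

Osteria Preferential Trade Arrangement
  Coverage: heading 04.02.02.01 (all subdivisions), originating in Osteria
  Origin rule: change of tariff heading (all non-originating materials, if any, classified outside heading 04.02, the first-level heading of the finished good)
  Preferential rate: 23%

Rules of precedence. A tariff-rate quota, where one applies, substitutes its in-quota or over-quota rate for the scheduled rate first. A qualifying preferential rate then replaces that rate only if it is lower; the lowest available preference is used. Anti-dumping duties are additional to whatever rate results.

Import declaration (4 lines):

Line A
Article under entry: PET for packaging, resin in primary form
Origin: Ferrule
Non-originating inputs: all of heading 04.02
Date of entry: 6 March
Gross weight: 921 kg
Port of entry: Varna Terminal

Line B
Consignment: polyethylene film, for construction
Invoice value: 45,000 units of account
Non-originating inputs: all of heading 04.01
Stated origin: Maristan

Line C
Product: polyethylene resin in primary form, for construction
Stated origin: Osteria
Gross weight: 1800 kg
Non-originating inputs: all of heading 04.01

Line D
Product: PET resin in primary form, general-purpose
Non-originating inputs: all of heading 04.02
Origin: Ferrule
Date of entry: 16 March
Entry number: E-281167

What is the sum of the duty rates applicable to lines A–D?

Line A: PET → 04.01; resin in primary form → 04.01.02; for packaging → 04.01.02.02. Scheduled 27%. Ferrule agreement on 04.01.02: CTH met → 23% available; preferential 23%. → 23%.
Line B: polyethylene → 04.02; film → 04.02.04; for construction → 04.02.04.02. Scheduled 17%. Maristan agreement on 04.02.03.02: 04.02.04.02 not covered. → 17%.
Line C: polyethylene → 04.02; resin in primary form → 04.02.01; for construction → 04.02.01.01. Scheduled 18%. Osteria agreement on 04.02.02.01: 04.02.01.01 not covered. → 18%.
Line D: PET → 04.01; resin in primary form → 04.01.02; general-purpose → 04.01.02.03. Scheduled 26%. quota on 04.01.02.03 exhausted → over-quota 32%; Ferrule agreement on 04.01.02: CTH met → 23% available; preferential 23%. → 23%.
Sum: 23% + 17% + 18% + 23% = 81%.

81%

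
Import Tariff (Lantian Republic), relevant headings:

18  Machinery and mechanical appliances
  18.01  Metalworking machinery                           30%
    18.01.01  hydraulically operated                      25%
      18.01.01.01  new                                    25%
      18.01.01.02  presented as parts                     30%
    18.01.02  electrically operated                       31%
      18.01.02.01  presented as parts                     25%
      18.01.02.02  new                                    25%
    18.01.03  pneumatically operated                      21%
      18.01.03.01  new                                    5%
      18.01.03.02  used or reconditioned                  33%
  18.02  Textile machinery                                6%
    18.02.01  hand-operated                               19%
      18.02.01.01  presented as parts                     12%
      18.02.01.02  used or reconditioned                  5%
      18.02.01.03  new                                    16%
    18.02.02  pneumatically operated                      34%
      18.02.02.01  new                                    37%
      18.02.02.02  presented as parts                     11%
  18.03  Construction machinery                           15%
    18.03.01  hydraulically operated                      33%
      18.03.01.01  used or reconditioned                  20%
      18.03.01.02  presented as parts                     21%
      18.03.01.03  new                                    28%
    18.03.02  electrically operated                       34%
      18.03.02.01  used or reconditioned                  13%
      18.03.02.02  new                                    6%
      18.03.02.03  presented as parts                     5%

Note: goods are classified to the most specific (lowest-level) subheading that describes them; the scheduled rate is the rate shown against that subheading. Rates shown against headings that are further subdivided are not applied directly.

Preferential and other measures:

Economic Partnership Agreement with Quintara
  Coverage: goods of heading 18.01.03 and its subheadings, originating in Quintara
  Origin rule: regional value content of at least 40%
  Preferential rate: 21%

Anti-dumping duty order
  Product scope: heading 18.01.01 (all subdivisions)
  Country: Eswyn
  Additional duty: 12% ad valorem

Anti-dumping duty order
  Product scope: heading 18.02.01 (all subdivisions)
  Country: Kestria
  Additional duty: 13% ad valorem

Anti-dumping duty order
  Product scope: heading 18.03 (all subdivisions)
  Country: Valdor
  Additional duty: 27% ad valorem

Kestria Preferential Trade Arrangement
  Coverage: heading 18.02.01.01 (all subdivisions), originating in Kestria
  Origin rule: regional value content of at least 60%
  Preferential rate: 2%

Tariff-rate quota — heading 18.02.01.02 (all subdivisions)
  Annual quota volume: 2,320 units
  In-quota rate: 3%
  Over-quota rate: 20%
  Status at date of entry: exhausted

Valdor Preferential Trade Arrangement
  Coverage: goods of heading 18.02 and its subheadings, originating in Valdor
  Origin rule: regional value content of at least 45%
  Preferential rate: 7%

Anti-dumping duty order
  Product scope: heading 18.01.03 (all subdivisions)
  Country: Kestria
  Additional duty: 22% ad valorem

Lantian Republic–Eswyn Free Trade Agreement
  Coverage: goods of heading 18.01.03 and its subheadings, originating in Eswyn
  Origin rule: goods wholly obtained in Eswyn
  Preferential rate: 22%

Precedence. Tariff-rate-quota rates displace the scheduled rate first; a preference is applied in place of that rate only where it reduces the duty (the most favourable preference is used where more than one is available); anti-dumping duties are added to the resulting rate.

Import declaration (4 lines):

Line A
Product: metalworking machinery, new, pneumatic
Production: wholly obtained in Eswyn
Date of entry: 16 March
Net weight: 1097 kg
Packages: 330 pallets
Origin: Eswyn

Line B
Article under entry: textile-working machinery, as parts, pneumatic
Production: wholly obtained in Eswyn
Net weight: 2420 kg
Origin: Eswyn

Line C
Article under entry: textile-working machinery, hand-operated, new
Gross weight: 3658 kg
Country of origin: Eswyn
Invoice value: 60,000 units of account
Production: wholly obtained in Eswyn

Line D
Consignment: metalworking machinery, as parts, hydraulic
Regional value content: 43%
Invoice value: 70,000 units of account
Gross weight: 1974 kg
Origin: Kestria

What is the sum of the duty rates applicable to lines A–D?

Line A: metalworking → 18.01; pneumatic → 18.01.03; new → 18.01.03.01. Scheduled 5%. Eswyn agreement on 18.01.03: wholly obtained → 22% available; preference 22% not lower than 5% → no reduction. → 5%.
Line B: textile-working → 18.02; pneumatic → 18.02.02; as parts → 18.02.02.02. Scheduled 11%. Eswyn agreement on 18.01.03: 18.02.02.02 not covered. → 11%.
Line C: textile-working → 18.02; hand-operated → 18.02.01; new → 18.02.01.03. Scheduled 16%. Eswyn agreement on 18.01.03: 18.02.01.03 not covered. → 16%.
Line D: metalworking → 18.01; hydraulic → 18.01.01; as parts → 18.01.01.02. Scheduled 30%. Kestria agreement on 18.02.01.01: 18.01.01.02 not covered. → 30%.
Sum: 5% + 11% + 16% + 30% = 62%.

62%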